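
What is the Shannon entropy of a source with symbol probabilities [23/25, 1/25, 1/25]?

H(X) = -Σ p(x) log₂ p(x)
  -23/25 × log₂(23/25) = 0.1107
  -1/25 × log₂(1/25) = 0.1858
  -1/25 × log₂(1/25) = 0.1858
H(X) = 0.4822 bits


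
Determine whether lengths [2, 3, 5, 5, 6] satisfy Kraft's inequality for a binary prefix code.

Kraft inequality: Σ 2^(-l_i) ≤ 1 for prefix-free code
Calculating: 2^(-2) + 2^(-3) + 2^(-5) + 2^(-5) + 2^(-6)
= 0.25 + 0.125 + 0.03125 + 0.03125 + 0.015625
= 0.4531
Since 0.4531 ≤ 1, prefix-free code exists


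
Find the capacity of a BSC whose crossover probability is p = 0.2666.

For BSC with error probability p:
C = 1 - H(p) where H(p) is binary entropy
H(0.2666) = -0.2666 × log₂(0.2666) - 0.7334 × log₂(0.7334)
H(p) = 0.8365
C = 1 - 0.8365 = 0.1635 bits/use


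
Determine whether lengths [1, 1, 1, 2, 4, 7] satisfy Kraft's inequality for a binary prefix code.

Kraft inequality: Σ 2^(-l_i) ≤ 1 for prefix-free code
Calculating: 2^(-1) + 2^(-1) + 2^(-1) + 2^(-2) + 2^(-4) + 2^(-7)
= 0.5 + 0.5 + 0.5 + 0.25 + 0.0625 + 0.0078125
= 1.8203
Since 1.8203 > 1, prefix-free code does not exist


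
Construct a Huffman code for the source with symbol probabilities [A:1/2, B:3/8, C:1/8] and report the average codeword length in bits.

Huffman tree construction:
Combine smallest probabilities repeatedly
Resulting codes:
  A: 0 (length 1)
  B: 11 (length 2)
  C: 10 (length 2)
Average length = Σ p(s) × length(s) = 1.5000 bits


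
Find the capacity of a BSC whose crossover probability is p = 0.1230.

For BSC with error probability p:
C = 1 - H(p) where H(p) is binary entropy
H(0.1230) = -0.1230 × log₂(0.1230) - 0.8770 × log₂(0.8770)
H(p) = 0.5379
C = 1 - 0.5379 = 0.4621 bits/use


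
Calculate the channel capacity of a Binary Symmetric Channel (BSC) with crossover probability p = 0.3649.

For BSC with error probability p:
C = 1 - H(p) where H(p) is binary entropy
H(0.3649) = -0.3649 × log₂(0.3649) - 0.6351 × log₂(0.6351)
H(p) = 0.9467
C = 1 - 0.9467 = 0.0533 bits/use


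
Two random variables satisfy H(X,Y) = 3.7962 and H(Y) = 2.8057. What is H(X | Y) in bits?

Chain rule: H(X,Y) = H(X|Y) + H(Y)
H(X|Y) = H(X,Y) - H(Y) = 3.7962 - 2.8057 = 0.9905 bits


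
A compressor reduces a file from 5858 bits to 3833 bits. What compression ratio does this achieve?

Compression ratio = Original / Compressed
= 5858 / 3833 = 1.53:1


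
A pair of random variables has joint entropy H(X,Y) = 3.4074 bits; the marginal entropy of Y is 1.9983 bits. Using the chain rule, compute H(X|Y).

Chain rule: H(X,Y) = H(X|Y) + H(Y)
H(X|Y) = H(X,Y) - H(Y) = 3.4074 - 1.9983 = 1.4091 bits


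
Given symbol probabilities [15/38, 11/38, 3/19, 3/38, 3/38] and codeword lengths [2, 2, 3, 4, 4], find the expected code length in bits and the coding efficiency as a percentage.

Average length L = Σ p_i × l_i = 2.4737 bits
Entropy H = 2.0459 bits
Efficiency η = H/L × 100% = 82.71%


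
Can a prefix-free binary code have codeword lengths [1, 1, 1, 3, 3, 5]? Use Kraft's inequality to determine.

Kraft inequality: Σ 2^(-l_i) ≤ 1 for prefix-free code
Calculating: 2^(-1) + 2^(-1) + 2^(-1) + 2^(-3) + 2^(-3) + 2^(-5)
= 0.5 + 0.5 + 0.5 + 0.125 + 0.125 + 0.03125
= 1.7812
Since 1.7812 > 1, prefix-free code does not exist


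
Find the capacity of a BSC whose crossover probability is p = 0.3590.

For BSC with error probability p:
C = 1 - H(p) where H(p) is binary entropy
H(0.3590) = -0.3590 × log₂(0.3590) - 0.6410 × log₂(0.6410)
H(p) = 0.9418
C = 1 - 0.9418 = 0.0582 bits/use


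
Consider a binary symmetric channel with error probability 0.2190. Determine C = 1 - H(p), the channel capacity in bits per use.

For BSC with error probability p:
C = 1 - H(p) where H(p) is binary entropy
H(0.2190) = -0.2190 × log₂(0.2190) - 0.7810 × log₂(0.7810)
H(p) = 0.7583
C = 1 - 0.7583 = 0.2417 bits/use


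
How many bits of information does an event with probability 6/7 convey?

Information content I(x) = -log₂(p(x))
I = -log₂(6/7) = -log₂(0.8571)
I = 0.2224 bits


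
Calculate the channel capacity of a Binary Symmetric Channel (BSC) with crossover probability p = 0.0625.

For BSC with error probability p:
C = 1 - H(p) where H(p) is binary entropy
H(0.0625) = -0.0625 × log₂(0.0625) - 0.9375 × log₂(0.9375)
H(p) = 0.3373
C = 1 - 0.3373 = 0.6627 bits/use


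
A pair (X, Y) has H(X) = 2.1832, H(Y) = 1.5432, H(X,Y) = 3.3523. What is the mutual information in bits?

I(X;Y) = H(X) + H(Y) - H(X,Y)
I(X;Y) = 2.1832 + 1.5432 - 3.3523 = 0.3741 bits


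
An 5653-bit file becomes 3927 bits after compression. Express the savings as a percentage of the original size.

Space savings = (1 - Compressed/Original) × 100%
= (1 - 3927/5653) × 100%
= 30.53%


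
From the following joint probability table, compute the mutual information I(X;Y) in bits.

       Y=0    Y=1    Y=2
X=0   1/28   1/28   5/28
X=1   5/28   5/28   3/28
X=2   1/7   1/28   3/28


H(X) = 1.5303, H(Y) = 1.5601, H(X,Y) = 2.9381
I(X;Y) = H(X) + H(Y) - H(X,Y) = 0.1522 bits


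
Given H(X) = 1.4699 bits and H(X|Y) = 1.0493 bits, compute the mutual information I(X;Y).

I(X;Y) = H(X) - H(X|Y)
I(X;Y) = 1.4699 - 1.0493 = 0.4206 bits


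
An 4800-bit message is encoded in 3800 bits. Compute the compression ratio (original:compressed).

Compression ratio = Original / Compressed
= 4800 / 3800 = 1.26:1


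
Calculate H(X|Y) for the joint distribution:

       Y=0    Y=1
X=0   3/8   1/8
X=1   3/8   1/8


H(X|Y) = Σ_y p(y) H(X|Y=y)
  p(Y=0) = 3/4, H(X|Y=0) = 1.0000
  p(Y=1) = 1/4, H(X|Y=1) = 1.0000
H(X|Y) = 0.7500×1.0000 + 0.2500×1.0000 = 1.0000 bits


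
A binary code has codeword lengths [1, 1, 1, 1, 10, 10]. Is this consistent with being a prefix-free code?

Kraft inequality: Σ 2^(-l_i) ≤ 1 for prefix-free code
Calculating: 2^(-1) + 2^(-1) + 2^(-1) + 2^(-1) + 2^(-10) + 2^(-10)
= 0.5 + 0.5 + 0.5 + 0.5 + 0.0009765625 + 0.0009765625
= 2.0020
Since 2.0020 > 1, prefix-free code does not exist


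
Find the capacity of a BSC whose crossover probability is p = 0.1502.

For BSC with error probability p:
C = 1 - H(p) where H(p) is binary entropy
H(0.1502) = -0.1502 × log₂(0.1502) - 0.8498 × log₂(0.8498)
H(p) = 0.6103
C = 1 - 0.6103 = 0.3897 bits/use


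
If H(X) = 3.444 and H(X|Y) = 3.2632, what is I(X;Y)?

I(X;Y) = H(X) - H(X|Y)
I(X;Y) = 3.444 - 3.2632 = 0.1808 bits


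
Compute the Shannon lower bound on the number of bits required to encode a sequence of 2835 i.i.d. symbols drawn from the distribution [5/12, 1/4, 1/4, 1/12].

Entropy H = 1.8250 bits/symbol
Minimum bits = H × n = 1.8250 × 2835
= 5173.91 bits


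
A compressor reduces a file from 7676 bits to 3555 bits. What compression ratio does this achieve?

Compression ratio = Original / Compressed
= 7676 / 3555 = 2.16:1


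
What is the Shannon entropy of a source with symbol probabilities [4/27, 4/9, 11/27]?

H(X) = -Σ p(x) log₂ p(x)
  -4/27 × log₂(4/27) = 0.4081
  -4/9 × log₂(4/9) = 0.5200
  -11/27 × log₂(11/27) = 0.5278
H(X) = 1.4559 bits


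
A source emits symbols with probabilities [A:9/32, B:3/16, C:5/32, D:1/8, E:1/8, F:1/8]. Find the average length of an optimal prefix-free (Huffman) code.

Huffman tree construction:
Combine smallest probabilities repeatedly
Resulting codes:
  A: 10 (length 2)
  B: 00 (length 2)
  C: 111 (length 3)
  D: 010 (length 3)
  E: 011 (length 3)
  F: 110 (length 3)
Average length = Σ p(s) × length(s) = 2.5312 bits


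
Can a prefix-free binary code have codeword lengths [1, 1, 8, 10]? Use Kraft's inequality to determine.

Kraft inequality: Σ 2^(-l_i) ≤ 1 for prefix-free code
Calculating: 2^(-1) + 2^(-1) + 2^(-8) + 2^(-10)
= 0.5 + 0.5 + 0.00390625 + 0.0009765625
= 1.0049
Since 1.0049 > 1, prefix-free code does not exist


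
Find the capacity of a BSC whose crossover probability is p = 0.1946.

For BSC with error probability p:
C = 1 - H(p) where H(p) is binary entropy
H(0.1946) = -0.1946 × log₂(0.1946) - 0.8054 × log₂(0.8054)
H(p) = 0.7110
C = 1 - 0.7110 = 0.2890 bits/use


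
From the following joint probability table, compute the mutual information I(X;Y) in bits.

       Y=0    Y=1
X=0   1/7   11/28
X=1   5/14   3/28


H(X) = 0.9963, H(Y) = 1.0000, H(X,Y) = 1.8064
I(X;Y) = H(X) + H(Y) - H(X,Y) = 0.1900 bits


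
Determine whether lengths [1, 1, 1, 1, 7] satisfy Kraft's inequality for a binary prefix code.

Kraft inequality: Σ 2^(-l_i) ≤ 1 for prefix-free code
Calculating: 2^(-1) + 2^(-1) + 2^(-1) + 2^(-1) + 2^(-7)
= 0.5 + 0.5 + 0.5 + 0.5 + 0.0078125
= 2.0078
Since 2.0078 > 1, prefix-free code does not exist


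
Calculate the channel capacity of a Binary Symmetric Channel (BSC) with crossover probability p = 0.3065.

For BSC with error probability p:
C = 1 - H(p) where H(p) is binary entropy
H(0.3065) = -0.3065 × log₂(0.3065) - 0.6935 × log₂(0.6935)
H(p) = 0.8891
C = 1 - 0.8891 = 0.1109 bits/use


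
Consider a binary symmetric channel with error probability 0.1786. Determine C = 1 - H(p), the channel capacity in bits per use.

For BSC with error probability p:
C = 1 - H(p) where H(p) is binary entropy
H(0.1786) = -0.1786 × log₂(0.1786) - 0.8214 × log₂(0.8214)
H(p) = 0.6770
C = 1 - 0.6770 = 0.3230 bits/use


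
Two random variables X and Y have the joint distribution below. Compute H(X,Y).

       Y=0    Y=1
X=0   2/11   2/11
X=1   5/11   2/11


H(X,Y) = -Σ p(x,y) log₂ p(x,y)
  p(0,0)=2/11: -0.1818 × log₂(0.1818) = 0.4472
  p(0,1)=2/11: -0.1818 × log₂(0.1818) = 0.4472
  p(1,0)=5/11: -0.4545 × log₂(0.4545) = 0.5170
  p(1,1)=2/11: -0.1818 × log₂(0.1818) = 0.4472
H(X,Y) = 1.8586 bits


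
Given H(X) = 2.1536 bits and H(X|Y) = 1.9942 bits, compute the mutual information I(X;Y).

I(X;Y) = H(X) - H(X|Y)
I(X;Y) = 2.1536 - 1.9942 = 0.1594 bits


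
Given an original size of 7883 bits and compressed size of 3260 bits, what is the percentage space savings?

Space savings = (1 - Compressed/Original) × 100%
= (1 - 3260/7883) × 100%
= 58.65%


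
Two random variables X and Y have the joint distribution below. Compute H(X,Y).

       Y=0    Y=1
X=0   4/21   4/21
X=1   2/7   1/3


H(X,Y) = -Σ p(x,y) log₂ p(x,y)
  p(0,0)=4/21: -0.1905 × log₂(0.1905) = 0.4557
  p(0,1)=4/21: -0.1905 × log₂(0.1905) = 0.4557
  p(1,0)=2/7: -0.2857 × log₂(0.2857) = 0.5164
  p(1,1)=1/3: -0.3333 × log₂(0.3333) = 0.5283
H(X,Y) = 1.9561 bits


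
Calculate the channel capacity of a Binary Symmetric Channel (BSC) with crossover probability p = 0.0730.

For BSC with error probability p:
C = 1 - H(p) where H(p) is binary entropy
H(0.0730) = -0.0730 × log₂(0.0730) - 0.9270 × log₂(0.9270)
H(p) = 0.3770
C = 1 - 0.3770 = 0.6230 bits/use


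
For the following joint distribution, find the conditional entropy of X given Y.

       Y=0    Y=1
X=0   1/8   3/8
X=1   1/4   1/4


H(X|Y) = Σ_y p(y) H(X|Y=y)
  p(Y=0) = 3/8, H(X|Y=0) = 0.9183
  p(Y=1) = 5/8, H(X|Y=1) = 0.9710
H(X|Y) = 0.3750×0.9183 + 0.6250×0.9710 = 0.9512 bits


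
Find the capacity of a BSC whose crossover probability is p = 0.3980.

For BSC with error probability p:
C = 1 - H(p) where H(p) is binary entropy
H(0.3980) = -0.3980 × log₂(0.3980) - 0.6020 × log₂(0.6020)
H(p) = 0.9698
C = 1 - 0.9698 = 0.0302 bits/use


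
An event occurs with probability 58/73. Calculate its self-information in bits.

Information content I(x) = -log₂(p(x))
I = -log₂(58/73) = -log₂(0.7945)
I = 0.3318 bits


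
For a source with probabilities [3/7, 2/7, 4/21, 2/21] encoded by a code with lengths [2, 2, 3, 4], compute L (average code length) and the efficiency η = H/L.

Average length L = Σ p_i × l_i = 2.3810 bits
Entropy H = 1.8190 bits
Efficiency η = H/L × 100% = 76.40%


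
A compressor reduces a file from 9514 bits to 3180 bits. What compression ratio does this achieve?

Compression ratio = Original / Compressed
= 9514 / 3180 = 2.99:1


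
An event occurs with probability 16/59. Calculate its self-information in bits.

Information content I(x) = -log₂(p(x))
I = -log₂(16/59) = -log₂(0.2712)
I = 1.8826 bits


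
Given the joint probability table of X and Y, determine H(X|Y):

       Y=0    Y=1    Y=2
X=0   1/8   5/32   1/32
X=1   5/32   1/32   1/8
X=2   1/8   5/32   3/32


H(X|Y) = Σ_y p(y) H(X|Y=y)
  p(Y=0) = 13/32, H(X|Y=0) = 1.5766
  p(Y=1) = 11/32, H(X|Y=1) = 1.3486
  p(Y=2) = 1/4, H(X|Y=2) = 1.4056
H(X|Y) = 0.4062×1.5766 + 0.3438×1.3486 + 0.2500×1.4056 = 1.4555 bits


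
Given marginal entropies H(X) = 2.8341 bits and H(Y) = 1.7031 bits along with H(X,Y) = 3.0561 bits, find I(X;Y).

I(X;Y) = H(X) + H(Y) - H(X,Y)
I(X;Y) = 2.8341 + 1.7031 - 3.0561 = 1.4811 bits


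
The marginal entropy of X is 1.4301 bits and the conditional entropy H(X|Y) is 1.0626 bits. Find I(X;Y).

I(X;Y) = H(X) - H(X|Y)
I(X;Y) = 1.4301 - 1.0626 = 0.3675 bits


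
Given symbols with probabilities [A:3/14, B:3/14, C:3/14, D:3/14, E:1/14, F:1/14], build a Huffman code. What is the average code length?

Huffman tree construction:
Combine smallest probabilities repeatedly
Resulting codes:
  A: 111 (length 3)
  B: 00 (length 2)
  C: 01 (length 2)
  D: 10 (length 2)
  E: 1100 (length 4)
  F: 1101 (length 4)
Average length = Σ p(s) × length(s) = 2.5000 bits


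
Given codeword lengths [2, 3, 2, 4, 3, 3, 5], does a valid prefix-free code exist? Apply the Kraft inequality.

Kraft inequality: Σ 2^(-l_i) ≤ 1 for prefix-free code
Calculating: 2^(-2) + 2^(-3) + 2^(-2) + 2^(-4) + 2^(-3) + 2^(-3) + 2^(-5)
= 0.25 + 0.125 + 0.25 + 0.0625 + 0.125 + 0.125 + 0.03125
= 0.9688
Since 0.9688 ≤ 1, prefix-free code exists


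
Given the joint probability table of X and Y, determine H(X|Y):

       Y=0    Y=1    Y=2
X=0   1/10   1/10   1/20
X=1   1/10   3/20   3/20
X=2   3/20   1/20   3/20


H(X|Y) = Σ_y p(y) H(X|Y=y)
  p(Y=0) = 7/20, H(X|Y=0) = 1.5567
  p(Y=1) = 3/10, H(X|Y=1) = 1.4591
  p(Y=2) = 7/20, H(X|Y=2) = 1.4488
H(X|Y) = 0.3500×1.5567 + 0.3000×1.4591 + 0.3500×1.4488 = 1.4897 bits


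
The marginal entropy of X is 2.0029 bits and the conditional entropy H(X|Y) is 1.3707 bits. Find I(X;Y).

I(X;Y) = H(X) - H(X|Y)
I(X;Y) = 2.0029 - 1.3707 = 0.6322 bits


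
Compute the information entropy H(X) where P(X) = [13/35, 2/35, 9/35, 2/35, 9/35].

H(X) = -Σ p(x) log₂ p(x)
  -13/35 × log₂(13/35) = 0.5307
  -2/35 × log₂(2/35) = 0.2360
  -9/35 × log₂(9/35) = 0.5038
  -2/35 × log₂(2/35) = 0.2360
  -9/35 × log₂(9/35) = 0.5038
H(X) = 2.0103 bits


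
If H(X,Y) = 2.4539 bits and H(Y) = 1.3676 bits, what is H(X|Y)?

Chain rule: H(X,Y) = H(X|Y) + H(Y)
H(X|Y) = H(X,Y) - H(Y) = 2.4539 - 1.3676 = 1.0863 bits


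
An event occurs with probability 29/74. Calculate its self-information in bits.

Information content I(x) = -log₂(p(x))
I = -log₂(29/74) = -log₂(0.3919)
I = 1.3515 bits


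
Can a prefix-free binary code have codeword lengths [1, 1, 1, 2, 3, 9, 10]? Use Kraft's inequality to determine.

Kraft inequality: Σ 2^(-l_i) ≤ 1 for prefix-free code
Calculating: 2^(-1) + 2^(-1) + 2^(-1) + 2^(-2) + 2^(-3) + 2^(-9) + 2^(-10)
= 0.5 + 0.5 + 0.5 + 0.25 + 0.125 + 0.001953125 + 0.0009765625
= 1.8779
Since 1.8779 > 1, prefix-free code does not exist


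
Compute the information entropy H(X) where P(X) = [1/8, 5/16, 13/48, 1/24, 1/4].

H(X) = -Σ p(x) log₂ p(x)
  -1/8 × log₂(1/8) = 0.3750
  -5/16 × log₂(5/16) = 0.5244
  -13/48 × log₂(13/48) = 0.5104
  -1/24 × log₂(1/24) = 0.1910
  -1/4 × log₂(1/4) = 0.5000
H(X) = 2.1008 bits


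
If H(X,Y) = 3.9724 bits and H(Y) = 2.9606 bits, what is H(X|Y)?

Chain rule: H(X,Y) = H(X|Y) + H(Y)
H(X|Y) = H(X,Y) - H(Y) = 3.9724 - 2.9606 = 1.0118 bits


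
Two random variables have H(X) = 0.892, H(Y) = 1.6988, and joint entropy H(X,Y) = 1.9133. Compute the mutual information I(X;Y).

I(X;Y) = H(X) + H(Y) - H(X,Y)
I(X;Y) = 0.892 + 1.6988 - 1.9133 = 0.6775 bits


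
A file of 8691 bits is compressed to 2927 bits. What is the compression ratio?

Compression ratio = Original / Compressed
= 8691 / 2927 = 2.97:1


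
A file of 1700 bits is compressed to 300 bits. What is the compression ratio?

Compression ratio = Original / Compressed
= 1700 / 300 = 5.67:1


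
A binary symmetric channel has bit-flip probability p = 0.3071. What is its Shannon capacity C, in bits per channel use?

For BSC with error probability p:
C = 1 - H(p) where H(p) is binary entropy
H(0.3071) = -0.3071 × log₂(0.3071) - 0.6929 × log₂(0.6929)
H(p) = 0.8898
C = 1 - 0.8898 = 0.1102 bits/use


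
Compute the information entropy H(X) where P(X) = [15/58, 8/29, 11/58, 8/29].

H(X) = -Σ p(x) log₂ p(x)
  -15/58 × log₂(15/58) = 0.5046
  -8/29 × log₂(8/29) = 0.5125
  -11/58 × log₂(11/58) = 0.4549
  -8/29 × log₂(8/29) = 0.5125
H(X) = 1.9846 bits


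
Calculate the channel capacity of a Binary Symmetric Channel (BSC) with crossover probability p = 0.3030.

For BSC with error probability p:
C = 1 - H(p) where H(p) is binary entropy
H(0.3030) = -0.3030 × log₂(0.3030) - 0.6970 × log₂(0.6970)
H(p) = 0.8849
C = 1 - 0.8849 = 0.1151 bits/use


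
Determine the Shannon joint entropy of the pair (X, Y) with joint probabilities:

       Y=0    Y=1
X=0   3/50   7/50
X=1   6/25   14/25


H(X,Y) = -Σ p(x,y) log₂ p(x,y)
  p(0,0)=3/50: -0.0600 × log₂(0.0600) = 0.2435
  p(0,1)=7/50: -0.1400 × log₂(0.1400) = 0.3971
  p(1,0)=6/25: -0.2400 × log₂(0.2400) = 0.4941
  p(1,1)=14/25: -0.5600 × log₂(0.5600) = 0.4684
H(X,Y) = 1.6032 bits


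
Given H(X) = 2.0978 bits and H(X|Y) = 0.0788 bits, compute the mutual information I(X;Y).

I(X;Y) = H(X) - H(X|Y)
I(X;Y) = 2.0978 - 0.0788 = 2.019 bits


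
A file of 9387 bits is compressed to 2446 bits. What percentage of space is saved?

Space savings = (1 - Compressed/Original) × 100%
= (1 - 2446/9387) × 100%
= 73.94%


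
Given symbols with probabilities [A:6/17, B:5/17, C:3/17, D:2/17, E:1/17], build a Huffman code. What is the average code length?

Huffman tree construction:
Combine smallest probabilities repeatedly
Resulting codes:
  A: 11 (length 2)
  B: 10 (length 2)
  C: 00 (length 2)
  D: 011 (length 3)
  E: 010 (length 3)
Average length = Σ p(s) × length(s) = 2.1765 bits


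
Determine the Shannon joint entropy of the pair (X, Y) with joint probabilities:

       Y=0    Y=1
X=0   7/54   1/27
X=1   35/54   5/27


H(X,Y) = -Σ p(x,y) log₂ p(x,y)
  p(0,0)=7/54: -0.1296 × log₂(0.1296) = 0.3821
  p(0,1)=1/27: -0.0370 × log₂(0.0370) = 0.1761
  p(1,0)=35/54: -0.6481 × log₂(0.6481) = 0.4055
  p(1,1)=5/27: -0.1852 × log₂(0.1852) = 0.4505
H(X,Y) = 1.4142 bits


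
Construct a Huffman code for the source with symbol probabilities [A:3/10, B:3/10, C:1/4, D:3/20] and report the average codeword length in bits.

Huffman tree construction:
Combine smallest probabilities repeatedly
Resulting codes:
  A: 10 (length 2)
  B: 11 (length 2)
  C: 01 (length 2)
  D: 00 (length 2)
Average length = Σ p(s) × length(s) = 2.0000 bits


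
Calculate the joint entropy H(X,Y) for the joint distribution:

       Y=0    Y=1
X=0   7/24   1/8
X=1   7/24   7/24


H(X,Y) = -Σ p(x,y) log₂ p(x,y)
  p(0,0)=7/24: -0.2917 × log₂(0.2917) = 0.5185
  p(0,1)=1/8: -0.1250 × log₂(0.1250) = 0.3750
  p(1,0)=7/24: -0.2917 × log₂(0.2917) = 0.5185
  p(1,1)=7/24: -0.2917 × log₂(0.2917) = 0.5185
H(X,Y) = 1.9304 bits


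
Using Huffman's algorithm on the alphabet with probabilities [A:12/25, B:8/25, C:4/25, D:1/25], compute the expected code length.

Huffman tree construction:
Combine smallest probabilities repeatedly
Resulting codes:
  A: 0 (length 1)
  B: 11 (length 2)
  C: 101 (length 3)
  D: 100 (length 3)
Average length = Σ p(s) × length(s) = 1.7200 bits


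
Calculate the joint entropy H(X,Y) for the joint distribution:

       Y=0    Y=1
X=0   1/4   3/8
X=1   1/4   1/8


H(X,Y) = -Σ p(x,y) log₂ p(x,y)
  p(0,0)=1/4: -0.2500 × log₂(0.2500) = 0.5000
  p(0,1)=3/8: -0.3750 × log₂(0.3750) = 0.5306
  p(1,0)=1/4: -0.2500 × log₂(0.2500) = 0.5000
  p(1,1)=1/8: -0.1250 × log₂(0.1250) = 0.3750
H(X,Y) = 1.9056 bits


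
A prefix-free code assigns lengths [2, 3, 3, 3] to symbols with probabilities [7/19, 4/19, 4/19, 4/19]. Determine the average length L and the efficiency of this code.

Average length L = Σ p_i × l_i = 2.6316 bits
Entropy H = 1.9505 bits
Efficiency η = H/L × 100% = 74.12%


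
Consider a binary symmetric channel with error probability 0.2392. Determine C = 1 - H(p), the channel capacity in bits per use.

For BSC with error probability p:
C = 1 - H(p) where H(p) is binary entropy
H(0.2392) = -0.2392 × log₂(0.2392) - 0.7608 × log₂(0.7608)
H(p) = 0.7937
C = 1 - 0.7937 = 0.2063 bits/use


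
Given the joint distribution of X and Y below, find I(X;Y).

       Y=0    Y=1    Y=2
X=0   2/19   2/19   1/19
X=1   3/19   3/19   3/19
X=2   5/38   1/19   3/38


H(X) = 1.5243, H(Y) = 1.5722, H(X,Y) = 3.0665
I(X;Y) = H(X) + H(Y) - H(X,Y) = 0.0300 bits


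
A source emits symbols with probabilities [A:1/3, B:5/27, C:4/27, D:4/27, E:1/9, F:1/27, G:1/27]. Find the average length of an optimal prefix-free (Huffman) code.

Huffman tree construction:
Combine smallest probabilities repeatedly
Resulting codes:
  A: 11 (length 2)
  B: 00 (length 2)
  C: 100 (length 3)
  D: 101 (length 3)
  E: 011 (length 3)
  F: 0100 (length 4)
  G: 0101 (length 4)
Average length = Σ p(s) × length(s) = 2.5556 bits


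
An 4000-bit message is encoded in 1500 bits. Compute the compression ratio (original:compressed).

Compression ratio = Original / Compressed
= 4000 / 1500 = 2.67:1


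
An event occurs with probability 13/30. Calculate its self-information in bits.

Information content I(x) = -log₂(p(x))
I = -log₂(13/30) = -log₂(0.4333)
I = 1.2065 bits


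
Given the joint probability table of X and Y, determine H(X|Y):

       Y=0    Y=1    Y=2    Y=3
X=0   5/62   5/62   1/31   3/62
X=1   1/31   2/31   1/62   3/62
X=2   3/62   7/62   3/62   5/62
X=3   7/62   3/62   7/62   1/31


H(X|Y) = Σ_y p(y) H(X|Y=y)
  p(Y=0) = 17/62, H(X|Y=0) = 1.8512
  p(Y=1) = 19/62, H(X|Y=1) = 1.9313
  p(Y=2) = 13/62, H(X|Y=2) = 1.6692
  p(Y=3) = 13/62, H(X|Y=3) = 1.9220
H(X|Y) = 0.2742×1.8512 + 0.3065×1.9313 + 0.2097×1.6692 + 0.2097×1.9220 = 1.8524 bits


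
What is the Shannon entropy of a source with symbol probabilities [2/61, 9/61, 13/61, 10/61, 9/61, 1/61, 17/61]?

H(X) = -Σ p(x) log₂ p(x)
  -2/61 × log₂(2/61) = 0.1617
  -9/61 × log₂(9/61) = 0.4073
  -13/61 × log₂(13/61) = 0.4753
  -10/61 × log₂(10/61) = 0.4277
  -9/61 × log₂(9/61) = 0.4073
  -1/61 × log₂(1/61) = 0.0972
  -17/61 × log₂(17/61) = 0.5137
H(X) = 2.4902 bits


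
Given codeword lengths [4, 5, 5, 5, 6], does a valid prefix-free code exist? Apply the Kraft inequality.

Kraft inequality: Σ 2^(-l_i) ≤ 1 for prefix-free code
Calculating: 2^(-4) + 2^(-5) + 2^(-5) + 2^(-5) + 2^(-6)
= 0.0625 + 0.03125 + 0.03125 + 0.03125 + 0.015625
= 0.1719
Since 0.1719 ≤ 1, prefix-free code exists


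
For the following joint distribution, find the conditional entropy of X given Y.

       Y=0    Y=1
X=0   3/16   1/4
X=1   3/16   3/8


H(X|Y) = Σ_y p(y) H(X|Y=y)
  p(Y=0) = 3/8, H(X|Y=0) = 1.0000
  p(Y=1) = 5/8, H(X|Y=1) = 0.9710
H(X|Y) = 0.3750×1.0000 + 0.6250×0.9710 = 0.9818 bits


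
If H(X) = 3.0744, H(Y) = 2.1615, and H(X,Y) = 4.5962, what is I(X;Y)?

I(X;Y) = H(X) + H(Y) - H(X,Y)
I(X;Y) = 3.0744 + 2.1615 - 4.5962 = 0.6397 bits


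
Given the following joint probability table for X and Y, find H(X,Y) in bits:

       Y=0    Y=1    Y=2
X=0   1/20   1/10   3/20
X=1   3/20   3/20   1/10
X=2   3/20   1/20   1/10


H(X,Y) = -Σ p(x,y) log₂ p(x,y)
  p(0,0)=1/20: -0.0500 × log₂(0.0500) = 0.2161
  p(0,1)=1/10: -0.1000 × log₂(0.1000) = 0.3322
  p(0,2)=3/20: -0.1500 × log₂(0.1500) = 0.4105
  p(1,0)=3/20: -0.1500 × log₂(0.1500) = 0.4105
  p(1,1)=3/20: -0.1500 × log₂(0.1500) = 0.4105
  p(1,2)=1/10: -0.1000 × log₂(0.1000) = 0.3322
  p(2,0)=3/20: -0.1500 × log₂(0.1500) = 0.4105
  p(2,1)=1/20: -0.0500 × log₂(0.0500) = 0.2161
  p(2,2)=1/10: -0.1000 × log₂(0.1000) = 0.3322
H(X,Y) = 3.0710 bits


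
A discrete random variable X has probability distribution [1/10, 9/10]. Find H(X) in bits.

H(X) = -Σ p(x) log₂ p(x)
  -1/10 × log₂(1/10) = 0.3322
  -9/10 × log₂(9/10) = 0.1368
H(X) = 0.4690 bits


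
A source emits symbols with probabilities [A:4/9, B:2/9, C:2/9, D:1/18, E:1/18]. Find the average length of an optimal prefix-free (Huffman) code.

Huffman tree construction:
Combine smallest probabilities repeatedly
Resulting codes:
  A: 0 (length 1)
  B: 111 (length 3)
  C: 10 (length 2)
  D: 1100 (length 4)
  E: 1101 (length 4)
Average length = Σ p(s) × length(s) = 2.0000 bits


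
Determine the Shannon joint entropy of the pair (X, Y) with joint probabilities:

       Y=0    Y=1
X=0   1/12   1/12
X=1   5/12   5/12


H(X,Y) = -Σ p(x,y) log₂ p(x,y)
  p(0,0)=1/12: -0.0833 × log₂(0.0833) = 0.2987
  p(0,1)=1/12: -0.0833 × log₂(0.0833) = 0.2987
  p(1,0)=5/12: -0.4167 × log₂(0.4167) = 0.5263
  p(1,1)=5/12: -0.4167 × log₂(0.4167) = 0.5263
H(X,Y) = 1.6500 bits


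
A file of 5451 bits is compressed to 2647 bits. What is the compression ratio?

Compression ratio = Original / Compressed
= 5451 / 2647 = 2.06:1


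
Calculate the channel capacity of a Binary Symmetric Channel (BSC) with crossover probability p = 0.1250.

For BSC with error probability p:
C = 1 - H(p) where H(p) is binary entropy
H(0.1250) = -0.1250 × log₂(0.1250) - 0.8750 × log₂(0.8750)
H(p) = 0.5436
C = 1 - 0.5436 = 0.4564 bits/use


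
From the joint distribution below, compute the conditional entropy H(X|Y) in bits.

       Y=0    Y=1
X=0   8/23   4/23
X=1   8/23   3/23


H(X|Y) = Σ_y p(y) H(X|Y=y)
  p(Y=0) = 16/23, H(X|Y=0) = 1.0000
  p(Y=1) = 7/23, H(X|Y=1) = 0.9852
H(X|Y) = 0.6957×1.0000 + 0.3043×0.9852 = 0.9955 bits


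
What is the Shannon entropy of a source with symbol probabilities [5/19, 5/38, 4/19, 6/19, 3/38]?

H(X) = -Σ p(x) log₂ p(x)
  -5/19 × log₂(5/19) = 0.5068
  -5/38 × log₂(5/38) = 0.3850
  -4/19 × log₂(4/19) = 0.4732
  -6/19 × log₂(6/19) = 0.5251
  -3/38 × log₂(3/38) = 0.2892
H(X) = 2.1794 bits


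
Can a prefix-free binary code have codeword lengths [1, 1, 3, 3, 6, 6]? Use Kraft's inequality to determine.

Kraft inequality: Σ 2^(-l_i) ≤ 1 for prefix-free code
Calculating: 2^(-1) + 2^(-1) + 2^(-3) + 2^(-3) + 2^(-6) + 2^(-6)
= 0.5 + 0.5 + 0.125 + 0.125 + 0.015625 + 0.015625
= 1.2812
Since 1.2812 > 1, prefix-free code does not exist


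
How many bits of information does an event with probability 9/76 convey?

Information content I(x) = -log₂(p(x))
I = -log₂(9/76) = -log₂(0.1184)
I = 3.0780 bits


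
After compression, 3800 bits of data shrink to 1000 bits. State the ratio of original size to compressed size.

Compression ratio = Original / Compressed
= 3800 / 1000 = 3.80:1


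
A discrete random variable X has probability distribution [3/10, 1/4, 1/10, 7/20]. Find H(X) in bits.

H(X) = -Σ p(x) log₂ p(x)
  -3/10 × log₂(3/10) = 0.5211
  -1/4 × log₂(1/4) = 0.5000
  -1/10 × log₂(1/10) = 0.3322
  -7/20 × log₂(7/20) = 0.5301
H(X) = 1.8834 bits


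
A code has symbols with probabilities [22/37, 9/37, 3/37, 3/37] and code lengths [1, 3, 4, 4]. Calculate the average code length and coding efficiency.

Average length L = Σ p_i × l_i = 1.9730 bits
Entropy H = 1.5298 bits
Efficiency η = H/L × 100% = 77.54%


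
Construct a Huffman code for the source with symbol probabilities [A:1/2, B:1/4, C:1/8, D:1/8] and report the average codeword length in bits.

Huffman tree construction:
Combine smallest probabilities repeatedly
Resulting codes:
  A: 0 (length 1)
  B: 10 (length 2)
  C: 110 (length 3)
  D: 111 (length 3)
Average length = Σ p(s) × length(s) = 1.7500 bits


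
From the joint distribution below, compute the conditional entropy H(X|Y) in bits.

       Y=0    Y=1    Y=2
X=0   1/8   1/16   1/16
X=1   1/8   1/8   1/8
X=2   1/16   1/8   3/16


H(X|Y) = Σ_y p(y) H(X|Y=y)
  p(Y=0) = 5/16, H(X|Y=0) = 1.5219
  p(Y=1) = 5/16, H(X|Y=1) = 1.5219
  p(Y=2) = 3/8, H(X|Y=2) = 1.4591
H(X|Y) = 0.3125×1.5219 + 0.3125×1.5219 + 0.3750×1.4591 = 1.4984 bits


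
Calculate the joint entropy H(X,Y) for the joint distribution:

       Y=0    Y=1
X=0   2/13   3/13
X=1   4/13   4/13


H(X,Y) = -Σ p(x,y) log₂ p(x,y)
  p(0,0)=2/13: -0.1538 × log₂(0.1538) = 0.4155
  p(0,1)=3/13: -0.2308 × log₂(0.2308) = 0.4882
  p(1,0)=4/13: -0.3077 × log₂(0.3077) = 0.5232
  p(1,1)=4/13: -0.3077 × log₂(0.3077) = 0.5232
H(X,Y) = 1.9501 bits


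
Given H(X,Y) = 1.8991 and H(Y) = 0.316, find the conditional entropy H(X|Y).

Chain rule: H(X,Y) = H(X|Y) + H(Y)
H(X|Y) = H(X,Y) - H(Y) = 1.8991 - 0.316 = 1.5831 bits


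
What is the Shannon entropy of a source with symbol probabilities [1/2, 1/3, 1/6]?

H(X) = -Σ p(x) log₂ p(x)
  -1/2 × log₂(1/2) = 0.5000
  -1/3 × log₂(1/3) = 0.5283
  -1/6 × log₂(1/6) = 0.4308
H(X) = 1.4591 bits


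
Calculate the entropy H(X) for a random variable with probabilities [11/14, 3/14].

H(X) = -Σ p(x) log₂ p(x)
  -11/14 × log₂(11/14) = 0.2734
  -3/14 × log₂(3/14) = 0.4762
H(X) = 0.7496 bits


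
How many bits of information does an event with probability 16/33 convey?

Information content I(x) = -log₂(p(x))
I = -log₂(16/33) = -log₂(0.4848)
I = 1.0444 bits


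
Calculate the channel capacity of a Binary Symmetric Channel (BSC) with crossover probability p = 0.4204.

For BSC with error probability p:
C = 1 - H(p) where H(p) is binary entropy
H(0.4204) = -0.4204 × log₂(0.4204) - 0.5796 × log₂(0.5796)
H(p) = 0.9816
C = 1 - 0.9816 = 0.0184 bits/use


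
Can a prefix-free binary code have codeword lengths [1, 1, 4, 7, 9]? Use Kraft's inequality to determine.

Kraft inequality: Σ 2^(-l_i) ≤ 1 for prefix-free code
Calculating: 2^(-1) + 2^(-1) + 2^(-4) + 2^(-7) + 2^(-9)
= 0.5 + 0.5 + 0.0625 + 0.0078125 + 0.001953125
= 1.0723
Since 1.0723 > 1, prefix-free code does not exist


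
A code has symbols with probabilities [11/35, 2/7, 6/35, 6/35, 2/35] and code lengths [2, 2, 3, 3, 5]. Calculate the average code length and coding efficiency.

Average length L = Σ p_i × l_i = 2.5143 bits
Entropy H = 2.1495 bits
Efficiency η = H/L × 100% = 85.49%


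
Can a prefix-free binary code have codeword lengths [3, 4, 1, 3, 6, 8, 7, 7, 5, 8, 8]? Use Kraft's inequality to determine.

Kraft inequality: Σ 2^(-l_i) ≤ 1 for prefix-free code
Calculating: 2^(-3) + 2^(-4) + 2^(-1) + 2^(-3) + 2^(-6) + 2^(-8) + 2^(-7) + 2^(-7) + 2^(-5) + 2^(-8) + 2^(-8)
= 0.125 + 0.0625 + 0.5 + 0.125 + 0.015625 + 0.00390625 + 0.0078125 + 0.0078125 + 0.03125 + 0.00390625 + 0.00390625
= 0.8867
Since 0.8867 ≤ 1, prefix-free code exists


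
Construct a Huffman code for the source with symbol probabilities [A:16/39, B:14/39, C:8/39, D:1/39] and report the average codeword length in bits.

Huffman tree construction:
Combine smallest probabilities repeatedly
Resulting codes:
  A: 0 (length 1)
  B: 11 (length 2)
  C: 101 (length 3)
  D: 100 (length 3)
Average length = Σ p(s) × length(s) = 1.8205 bits


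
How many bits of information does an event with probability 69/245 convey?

Information content I(x) = -log₂(p(x))
I = -log₂(69/245) = -log₂(0.2816)
I = 1.8281 bits


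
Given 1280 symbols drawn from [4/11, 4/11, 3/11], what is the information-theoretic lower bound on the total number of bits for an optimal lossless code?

Entropy H = 1.5726 bits/symbol
Minimum bits = H × n = 1.5726 × 1280
= 2012.96 bits


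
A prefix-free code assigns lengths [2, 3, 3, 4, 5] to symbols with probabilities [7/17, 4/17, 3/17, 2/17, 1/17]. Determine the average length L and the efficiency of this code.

Average length L = Σ p_i × l_i = 2.8235 bits
Entropy H = 2.0636 bits
Efficiency η = H/L × 100% = 73.08%


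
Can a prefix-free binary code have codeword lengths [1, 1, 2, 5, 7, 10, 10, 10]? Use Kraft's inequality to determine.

Kraft inequality: Σ 2^(-l_i) ≤ 1 for prefix-free code
Calculating: 2^(-1) + 2^(-1) + 2^(-2) + 2^(-5) + 2^(-7) + 2^(-10) + 2^(-10) + 2^(-10)
= 0.5 + 0.5 + 0.25 + 0.03125 + 0.0078125 + 0.0009765625 + 0.0009765625 + 0.0009765625
= 1.2920
Since 1.2920 > 1, prefix-free code does not exist


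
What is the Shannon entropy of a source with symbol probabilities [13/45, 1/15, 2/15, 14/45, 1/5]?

H(X) = -Σ p(x) log₂ p(x)
  -13/45 × log₂(13/45) = 0.5175
  -1/15 × log₂(1/15) = 0.2605
  -2/15 × log₂(2/15) = 0.3876
  -14/45 × log₂(14/45) = 0.5241
  -1/5 × log₂(1/5) = 0.4644
H(X) = 2.1540 bits


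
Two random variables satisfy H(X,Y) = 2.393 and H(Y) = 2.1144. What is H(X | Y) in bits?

Chain rule: H(X,Y) = H(X|Y) + H(Y)
H(X|Y) = H(X,Y) - H(Y) = 2.393 - 2.1144 = 0.2786 bits


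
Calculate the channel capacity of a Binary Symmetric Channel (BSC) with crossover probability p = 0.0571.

For BSC with error probability p:
C = 1 - H(p) where H(p) is binary entropy
H(0.0571) = -0.0571 × log₂(0.0571) - 0.9429 × log₂(0.9429)
H(p) = 0.3158
C = 1 - 0.3158 = 0.6842 bits/use


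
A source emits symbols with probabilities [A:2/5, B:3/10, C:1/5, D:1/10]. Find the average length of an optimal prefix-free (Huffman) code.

Huffman tree construction:
Combine smallest probabilities repeatedly
Resulting codes:
  A: 0 (length 1)
  B: 10 (length 2)
  C: 111 (length 3)
  D: 110 (length 3)
Average length = Σ p(s) × length(s) = 1.9000 bits


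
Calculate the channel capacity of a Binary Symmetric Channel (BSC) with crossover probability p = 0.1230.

For BSC with error probability p:
C = 1 - H(p) where H(p) is binary entropy
H(0.1230) = -0.1230 × log₂(0.1230) - 0.8770 × log₂(0.8770)
H(p) = 0.5379
C = 1 - 0.5379 = 0.4621 bits/use


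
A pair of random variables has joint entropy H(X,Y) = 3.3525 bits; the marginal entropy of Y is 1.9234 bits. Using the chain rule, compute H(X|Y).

Chain rule: H(X,Y) = H(X|Y) + H(Y)
H(X|Y) = H(X,Y) - H(Y) = 3.3525 - 1.9234 = 1.4291 bits


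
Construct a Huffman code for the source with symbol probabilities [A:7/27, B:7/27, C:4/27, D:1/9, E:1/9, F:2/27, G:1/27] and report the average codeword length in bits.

Huffman tree construction:
Combine smallest probabilities repeatedly
Resulting codes:
  A: 01 (length 2)
  B: 10 (length 2)
  C: 111 (length 3)
  D: 000 (length 3)
  E: 001 (length 3)
  F: 1101 (length 4)
  G: 1100 (length 4)
Average length = Σ p(s) × length(s) = 2.5926 bits


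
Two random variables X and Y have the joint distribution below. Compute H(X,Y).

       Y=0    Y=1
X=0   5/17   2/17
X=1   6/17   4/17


H(X,Y) = -Σ p(x,y) log₂ p(x,y)
  p(0,0)=5/17: -0.2941 × log₂(0.2941) = 0.5193
  p(0,1)=2/17: -0.1176 × log₂(0.1176) = 0.3632
  p(1,0)=6/17: -0.3529 × log₂(0.3529) = 0.5303
  p(1,1)=4/17: -0.2353 × log₂(0.2353) = 0.4912
H(X,Y) = 1.9040 bits


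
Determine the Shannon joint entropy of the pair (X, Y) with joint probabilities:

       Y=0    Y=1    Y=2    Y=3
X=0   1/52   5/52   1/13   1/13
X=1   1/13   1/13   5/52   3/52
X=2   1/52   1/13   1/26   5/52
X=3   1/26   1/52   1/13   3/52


H(X,Y) = -Σ p(x,y) log₂ p(x,y)
  p(0,0)=1/52: -0.0192 × log₂(0.0192) = 0.1096
  p(0,1)=5/52: -0.0962 × log₂(0.0962) = 0.3249
  p(0,2)=1/13: -0.0769 × log₂(0.0769) = 0.2846
  p(0,3)=1/13: -0.0769 × log₂(0.0769) = 0.2846
  p(1,0)=1/13: -0.0769 × log₂(0.0769) = 0.2846
  p(1,1)=1/13: -0.0769 × log₂(0.0769) = 0.2846
  p(1,2)=5/52: -0.0962 × log₂(0.0962) = 0.3249
  p(1,3)=3/52: -0.0577 × log₂(0.0577) = 0.2374
  p(2,0)=1/52: -0.0192 × log₂(0.0192) = 0.1096
  p(2,1)=1/13: -0.0769 × log₂(0.0769) = 0.2846
  p(2,2)=1/26: -0.0385 × log₂(0.0385) = 0.1808
  p(2,3)=5/52: -0.0962 × log₂(0.0962) = 0.3249
  p(3,0)=1/26: -0.0385 × log₂(0.0385) = 0.1808
  p(3,1)=1/52: -0.0192 × log₂(0.0192) = 0.1096
  p(3,2)=1/13: -0.0769 × log₂(0.0769) = 0.2846
  p(3,3)=3/52: -0.0577 × log₂(0.0577) = 0.2374
H(X,Y) = 3.8478 bits


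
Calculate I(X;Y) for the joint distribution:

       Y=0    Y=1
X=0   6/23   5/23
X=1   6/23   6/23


H(X) = 0.9986, H(Y) = 0.9986, H(X,Y) = 1.9958
I(X;Y) = H(X) + H(Y) - H(X,Y) = 0.0015 bits


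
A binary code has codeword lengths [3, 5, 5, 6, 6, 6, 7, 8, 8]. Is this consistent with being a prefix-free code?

Kraft inequality: Σ 2^(-l_i) ≤ 1 for prefix-free code
Calculating: 2^(-3) + 2^(-5) + 2^(-5) + 2^(-6) + 2^(-6) + 2^(-6) + 2^(-7) + 2^(-8) + 2^(-8)
= 0.125 + 0.03125 + 0.03125 + 0.015625 + 0.015625 + 0.015625 + 0.0078125 + 0.00390625 + 0.00390625
= 0.2500
Since 0.2500 ≤ 1, prefix-free code exists


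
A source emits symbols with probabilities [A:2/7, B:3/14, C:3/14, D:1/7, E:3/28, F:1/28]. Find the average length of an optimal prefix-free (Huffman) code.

Huffman tree construction:
Combine smallest probabilities repeatedly
Resulting codes:
  A: 10 (length 2)
  B: 00 (length 2)
  C: 01 (length 2)
  D: 110 (length 3)
  E: 1111 (length 4)
  F: 1110 (length 4)
Average length = Σ p(s) × length(s) = 2.4286 bits


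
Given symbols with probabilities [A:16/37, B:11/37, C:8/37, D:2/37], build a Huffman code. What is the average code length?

Huffman tree construction:
Combine smallest probabilities repeatedly
Resulting codes:
  A: 0 (length 1)
  B: 11 (length 2)
  C: 101 (length 3)
  D: 100 (length 3)
Average length = Σ p(s) × length(s) = 1.8378 bits


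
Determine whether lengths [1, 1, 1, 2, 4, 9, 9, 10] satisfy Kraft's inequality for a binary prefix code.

Kraft inequality: Σ 2^(-l_i) ≤ 1 for prefix-free code
Calculating: 2^(-1) + 2^(-1) + 2^(-1) + 2^(-2) + 2^(-4) + 2^(-9) + 2^(-9) + 2^(-10)
= 0.5 + 0.5 + 0.5 + 0.25 + 0.0625 + 0.001953125 + 0.001953125 + 0.0009765625
= 1.8174
Since 1.8174 > 1, prefix-free code does not exist


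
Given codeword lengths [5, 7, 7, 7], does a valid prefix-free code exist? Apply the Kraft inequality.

Kraft inequality: Σ 2^(-l_i) ≤ 1 for prefix-free code
Calculating: 2^(-5) + 2^(-7) + 2^(-7) + 2^(-7)
= 0.03125 + 0.0078125 + 0.0078125 + 0.0078125
= 0.0547
Since 0.0547 ≤ 1, prefix-free code exists


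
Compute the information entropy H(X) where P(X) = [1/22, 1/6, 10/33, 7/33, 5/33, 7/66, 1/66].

H(X) = -Σ p(x) log₂ p(x)
  -1/22 × log₂(1/22) = 0.2027
  -1/6 × log₂(1/6) = 0.4308
  -10/33 × log₂(10/33) = 0.5220
  -7/33 × log₂(7/33) = 0.4745
  -5/33 × log₂(5/33) = 0.4125
  -7/66 × log₂(7/66) = 0.3433
  -1/66 × log₂(1/66) = 0.0916
H(X) = 2.4774 bits


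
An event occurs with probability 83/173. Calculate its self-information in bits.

Information content I(x) = -log₂(p(x))
I = -log₂(83/173) = -log₂(0.4798)
I = 1.0596 bits


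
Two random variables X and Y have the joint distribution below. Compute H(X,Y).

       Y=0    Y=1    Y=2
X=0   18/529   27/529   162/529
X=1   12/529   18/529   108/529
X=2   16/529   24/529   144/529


H(X,Y) = -Σ p(x,y) log₂ p(x,y)
  p(0,0)=18/529: -0.0340 × log₂(0.0340) = 0.1660
  p(0,1)=27/529: -0.0510 × log₂(0.0510) = 0.2191
  p(0,2)=162/529: -0.3062 × log₂(0.3062) = 0.5228
  p(1,0)=12/529: -0.0227 × log₂(0.0227) = 0.1239
  p(1,1)=18/529: -0.0340 × log₂(0.0340) = 0.1660
  p(1,2)=108/529: -0.2042 × log₂(0.2042) = 0.4680
  p(2,0)=16/529: -0.0302 × log₂(0.0302) = 0.1527
  p(2,1)=24/529: -0.0454 × log₂(0.0454) = 0.2024
  p(2,2)=144/529: -0.2722 × log₂(0.2722) = 0.5110
H(X,Y) = 2.5318 bits


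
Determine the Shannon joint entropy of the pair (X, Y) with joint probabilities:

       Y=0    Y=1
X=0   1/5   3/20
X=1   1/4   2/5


H(X,Y) = -Σ p(x,y) log₂ p(x,y)
  p(0,0)=1/5: -0.2000 × log₂(0.2000) = 0.4644
  p(0,1)=3/20: -0.1500 × log₂(0.1500) = 0.4105
  p(1,0)=1/4: -0.2500 × log₂(0.2500) = 0.5000
  p(1,1)=2/5: -0.4000 × log₂(0.4000) = 0.5288
H(X,Y) = 1.9037 bits
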